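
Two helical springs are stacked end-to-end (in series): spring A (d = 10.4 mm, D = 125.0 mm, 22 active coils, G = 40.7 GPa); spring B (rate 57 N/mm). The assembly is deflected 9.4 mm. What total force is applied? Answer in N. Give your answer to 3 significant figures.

k_A = Gd⁴/(8D³N_a) = (40.7×10³)(10.4⁴)/(8·125.0³·22) = 1.3851 N/mm
Series: 1/k_eq = 1/1.3851 + 1/57 = 0.73951; k_eq = 1.3523 N/mm
F = k_eq·δ = 1.3523·9.4 = 12.711 N

12.7 N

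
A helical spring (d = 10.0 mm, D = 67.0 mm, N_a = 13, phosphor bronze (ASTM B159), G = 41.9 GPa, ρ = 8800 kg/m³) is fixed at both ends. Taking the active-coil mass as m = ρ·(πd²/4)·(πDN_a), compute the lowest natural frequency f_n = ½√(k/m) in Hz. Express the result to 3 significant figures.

42.1 Hz

k = Gd⁴/(8D³N_a) = (41.9×10³)(10.0⁴)/(8·67.0³·13) = 13.395 N/mm = 13395 N/m
Wire length L = πDN_a = π·67.0·13 = 2736.3 mm
m = ρ·(πd²/4)·L = 8800 × 78.54×10⁻⁶ m² × 2.7363 m = 1.8912 kg
f_n = ½√(k/m) = 0.5·√(13395/1.8912) = 0.5·√(7083) = 42.08 Hz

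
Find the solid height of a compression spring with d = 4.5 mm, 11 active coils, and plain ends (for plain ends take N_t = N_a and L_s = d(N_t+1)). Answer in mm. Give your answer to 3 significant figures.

plain ends: N_t = N_a = 11
L_s = d·(N_t+1) = 4.5 × 12 = 54 mm

54.0 mm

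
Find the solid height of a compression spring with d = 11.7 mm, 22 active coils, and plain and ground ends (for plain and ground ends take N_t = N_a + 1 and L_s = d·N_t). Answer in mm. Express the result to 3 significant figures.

269 mm

plain and ground ends: N_t = N_a + 1 = 22 + 1 = 23
L_s = d·N_t = 11.7 × 23 = 269.1 mm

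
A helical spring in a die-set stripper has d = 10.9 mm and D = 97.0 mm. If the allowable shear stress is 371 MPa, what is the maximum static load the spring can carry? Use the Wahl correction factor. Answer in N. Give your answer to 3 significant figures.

C = D/d = 97.0/10.9 = 8.8991
K_W = (4C−1)/(4C−4) + 0.615/C = 34.596/31.596 + 0.0691 = 1.1641
τ_max = K·8FD/(πd³) → F_max = τ_allow·πd³/(8DK)
F_max = 371·π·10.9³/(8·97.0·1.1641) = 1.5094e+06/903.31 = 1671 N

1670 N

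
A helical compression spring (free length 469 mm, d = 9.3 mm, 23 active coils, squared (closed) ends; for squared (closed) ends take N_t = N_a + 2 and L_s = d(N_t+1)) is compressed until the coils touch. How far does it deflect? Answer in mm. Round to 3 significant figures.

227 mm

N_t = 25; L_s = 9.3·26 = 241.8 mm
δ_solid = L₀ − L_s = 469 − 241.8 = 227.2 mm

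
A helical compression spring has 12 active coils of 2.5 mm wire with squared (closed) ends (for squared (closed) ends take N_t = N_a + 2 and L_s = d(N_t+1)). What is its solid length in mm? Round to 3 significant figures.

squared (closed) ends: N_t = N_a + 2 = 12 + 2 = 14
L_s = d·(N_t+1) = 2.5 × 15 = 37.5 mm

37.5 mm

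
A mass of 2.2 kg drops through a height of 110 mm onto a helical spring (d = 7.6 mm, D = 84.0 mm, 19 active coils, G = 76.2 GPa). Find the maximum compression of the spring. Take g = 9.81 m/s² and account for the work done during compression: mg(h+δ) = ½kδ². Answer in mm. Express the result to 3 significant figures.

49.4 mm

k = Gd⁴/(8D³N_a) = (76.2×10³)(7.6⁴)/(8·84.0³·19) = 2.8218 N/mm
W = mg = 2.2 × 9.81 = 21.582 N
½kδ² − Wδ − Wh = 0 → δ = (W + √(W² + 2kWh))/k
δ = (21.582 + √(465.78 + 13398.1))/2.8218 = (21.582 + 117.74)/2.8218 = 49.375 mm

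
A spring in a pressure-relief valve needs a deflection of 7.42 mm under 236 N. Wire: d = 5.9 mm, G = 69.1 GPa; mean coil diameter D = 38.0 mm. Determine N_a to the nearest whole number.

Required rate k = F/δ = 236/7.42 = 31.806 N/mm
N_a = Gd⁴/(8D³k) = (69.1×10³ × 5.9⁴)/(8 × 38.0³ × 31.806)
    = 8.3731e+07 / 1.3962e+07 = 5.997 → 6 coils

6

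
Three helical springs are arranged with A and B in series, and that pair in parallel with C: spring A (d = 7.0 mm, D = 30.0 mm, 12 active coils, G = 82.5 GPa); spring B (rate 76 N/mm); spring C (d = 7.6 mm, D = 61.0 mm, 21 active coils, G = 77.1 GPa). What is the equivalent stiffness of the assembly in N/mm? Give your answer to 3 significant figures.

k_A = Gd⁴/(8D³N_a) = (82.5×10³)(7.0⁴)/(8·30.0³·12) = 76.421 N/mm
k_C = Gd⁴/(8D³N_a) = (77.1×10³)(7.6⁴)/(8·61.0³·21) = 6.7454 N/mm
Springs A,B series: k_AB = 1/(1/76.421+1/76) = 38.105 N/mm; parallel with C: k_eq = 38.105+6.7454 = 44.85 N/mm

44.9 N/mm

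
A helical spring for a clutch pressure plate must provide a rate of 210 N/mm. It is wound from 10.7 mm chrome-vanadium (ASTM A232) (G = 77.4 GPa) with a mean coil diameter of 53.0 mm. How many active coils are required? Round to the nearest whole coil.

4

N_a = Gd⁴/(8D³k) = (77.4×10³ × 10.7⁴)/(8 × 53.0³ × 210)
    = 1.01456e+09 / 2.50113e+08 = 4.056 → 4 coils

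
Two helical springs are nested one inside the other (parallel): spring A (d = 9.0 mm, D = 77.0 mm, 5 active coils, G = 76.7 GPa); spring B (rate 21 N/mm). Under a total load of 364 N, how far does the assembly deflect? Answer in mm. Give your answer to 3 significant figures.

7.50 mm

k_A = Gd⁴/(8D³N_a) = (76.7×10³)(9.0⁴)/(8·77.0³·5) = 27.557 N/mm
Parallel: k_eq = 27.557 + 21 = 48.557 N/mm
δ = F/k_eq = 364/48.557 = 7.4963 mm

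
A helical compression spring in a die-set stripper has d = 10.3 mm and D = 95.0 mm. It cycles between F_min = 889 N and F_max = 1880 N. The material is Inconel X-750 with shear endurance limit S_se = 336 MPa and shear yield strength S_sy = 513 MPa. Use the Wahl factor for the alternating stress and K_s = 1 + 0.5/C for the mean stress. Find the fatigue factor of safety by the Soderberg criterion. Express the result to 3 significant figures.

C = D/d = 95.0/10.3 = 9.2233; K_W = (4C−1)/(4C−4)+0.615/C = 1.1579; K_s = 1+0.5/C = 1.0542
F_a = (F_max−F_min)/2 = 495.5 N; F_m = (F_max+F_min)/2 = 1384.5 N
τ_a = K_W·8F_aD/(πd³) = 1.1579 × 109.7 = 127.02 MPa
τ_m = K_s·8F_mD/(πd³) = 1.0542 × 306.51 = 323.13 MPa
Soderberg: 1/n_f = τ_a/S_se + τ_m/S_sy = 127.02/336 + 323.13/513 = 0.37803 + 0.62988 = 1.0079
n_f = 1/1.0079 = 0.9922

0.992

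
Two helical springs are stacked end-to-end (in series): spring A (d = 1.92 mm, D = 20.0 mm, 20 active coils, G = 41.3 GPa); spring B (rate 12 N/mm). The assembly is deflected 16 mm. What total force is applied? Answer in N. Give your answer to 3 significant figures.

k_A = Gd⁴/(8D³N_a) = (41.3×10³)(1.92⁴)/(8·20.0³·20) = 0.43848 N/mm
Series: 1/k_eq = 1/0.43848 + 1/12 = 2.364; k_eq = 0.42302 N/mm
F = k_eq·δ = 0.42302·16 = 6.7683 N

6.77 N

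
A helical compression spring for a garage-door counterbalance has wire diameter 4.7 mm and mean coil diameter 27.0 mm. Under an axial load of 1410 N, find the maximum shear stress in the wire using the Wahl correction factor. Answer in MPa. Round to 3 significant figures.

1180 MPa

Spring index C = D/d = 27.0/4.7 = 5.7447
K_W = (4C−1)/(4C−4) + 0.615/C = 21.979/18.979 + 0.1071 = 1.2651
τ₀ = 8FD/(πd³) = 8·1410·27.0/(π·4.7³) = 304560/326.17 = 933.75 MPa
τ_max = K·τ₀ = 1.2651 × 933.75 = 1181.3 MPa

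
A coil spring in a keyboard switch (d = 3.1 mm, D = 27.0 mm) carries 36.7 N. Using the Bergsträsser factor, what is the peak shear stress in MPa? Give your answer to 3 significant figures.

Spring index C = D/d = 27.0/3.1 = 8.7097
K_B = (4C+2)/(4C−3) = 36.839/31.839 = 1.1570
τ₀ = 8FD/(πd³) = 8·36.7·27.0/(π·3.1³) = 7927.2/93.591 = 84.7 MPa
τ_max = K·τ₀ = 1.1570 × 84.7 = 98.002 MPa

98.0 MPa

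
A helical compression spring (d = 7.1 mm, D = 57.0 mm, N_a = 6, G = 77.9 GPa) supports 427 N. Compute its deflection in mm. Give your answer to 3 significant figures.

k = Gd⁴/(8D³N_a) = (77.9×10³)(7.1⁴)/(8·57.0³·6) = 22.269 N/mm
δ = F/k = 427 / 22.269 = 19.174 mm

19.2 mm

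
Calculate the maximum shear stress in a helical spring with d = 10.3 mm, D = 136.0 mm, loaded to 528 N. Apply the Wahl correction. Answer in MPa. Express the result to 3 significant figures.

185 MPa

Spring index C = D/d = 136.0/10.3 = 13.2039
K_W = (4C−1)/(4C−4) + 0.615/C = 51.816/48.816 + 0.0466 = 1.1080
τ₀ = 8FD/(πd³) = 8·528·136.0/(π·10.3³) = 574464/3432.9 = 167.34 MPa
τ_max = K·τ₀ = 1.1080 × 167.34 = 185.42 MPa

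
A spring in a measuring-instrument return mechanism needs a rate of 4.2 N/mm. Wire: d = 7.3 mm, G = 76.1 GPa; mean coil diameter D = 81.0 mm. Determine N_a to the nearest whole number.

12

N_a = Gd⁴/(8D³k) = (76.1×10³ × 7.3⁴)/(8 × 81.0³ × 4.2)
    = 2.16111e+08 / 1.78564e+07 = 12.1 → 12 coils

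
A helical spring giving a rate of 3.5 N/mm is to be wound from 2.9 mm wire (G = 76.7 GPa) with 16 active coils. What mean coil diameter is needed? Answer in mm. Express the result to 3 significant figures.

23.0 mm

D = (Gd⁴/(8N_a·k))^(1/3) = (76.7×10³·2.9⁴/(8·16·3.5))^(1/3)
  = (12109)^(1/3) = 22.9634 mm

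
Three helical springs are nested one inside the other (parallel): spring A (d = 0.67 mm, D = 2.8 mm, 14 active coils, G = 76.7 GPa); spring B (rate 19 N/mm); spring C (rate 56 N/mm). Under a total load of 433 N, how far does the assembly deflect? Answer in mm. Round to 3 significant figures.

k_A = Gd⁴/(8D³N_a) = (76.7×10³)(0.67⁴)/(8·2.8³·14) = 6.2864 N/mm
Parallel: k_eq = 6.2864 + 19 + 56 = 81.286 N/mm
δ = F/k_eq = 433/81.286 = 5.3268 mm

5.33 mm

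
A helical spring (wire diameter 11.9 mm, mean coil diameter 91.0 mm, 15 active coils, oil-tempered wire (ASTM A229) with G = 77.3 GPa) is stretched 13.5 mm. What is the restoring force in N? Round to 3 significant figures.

k = Gd⁴/(8D³N_a) = (77.3×10³)(11.9⁴)/(8·91.0³·15) = 17.142 N/mm
F = k·δ = 17.142 × 13.5 = 231.42 N

231 N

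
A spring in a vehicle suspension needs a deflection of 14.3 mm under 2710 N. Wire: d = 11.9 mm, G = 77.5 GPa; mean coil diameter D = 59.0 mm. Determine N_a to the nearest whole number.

5

Required rate k = F/δ = 2710/14.3 = 189.51 N/mm
N_a = Gd⁴/(8D³k) = (77.5×10³ × 11.9⁴)/(8 × 59.0³ × 189.51)
    = 1.55414e+09 / 3.11372e+08 = 4.991 → 5 coils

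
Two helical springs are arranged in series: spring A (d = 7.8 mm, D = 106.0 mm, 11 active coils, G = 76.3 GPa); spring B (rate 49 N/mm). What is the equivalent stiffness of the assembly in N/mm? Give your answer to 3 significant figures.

2.55 N/mm

k_A = Gd⁴/(8D³N_a) = (76.3×10³)(7.8⁴)/(8·106.0³·11) = 2.6947 N/mm
Series: 1/k_eq = 1/2.6947 + 1/49 = 0.39151; k_eq = 2.5542 N/mm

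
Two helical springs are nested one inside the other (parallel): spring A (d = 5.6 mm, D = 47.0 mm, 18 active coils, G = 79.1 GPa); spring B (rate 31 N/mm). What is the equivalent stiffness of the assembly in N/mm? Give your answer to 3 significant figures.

k_A = Gd⁴/(8D³N_a) = (79.1×10³)(5.6⁴)/(8·47.0³·18) = 5.2032 N/mm
Parallel: k_eq = 5.2032 + 31 = 36.203 N/mm

36.2 N/mm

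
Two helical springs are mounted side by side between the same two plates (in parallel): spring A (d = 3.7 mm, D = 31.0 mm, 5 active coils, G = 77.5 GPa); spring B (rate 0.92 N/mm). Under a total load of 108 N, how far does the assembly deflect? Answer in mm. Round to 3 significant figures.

8.24 mm

k_A = Gd⁴/(8D³N_a) = (77.5×10³)(3.7⁴)/(8·31.0³·5) = 12.189 N/mm
Parallel: k_eq = 12.189 + 0.92 = 13.109 N/mm
δ = F/k_eq = 108/13.109 = 8.2387 mm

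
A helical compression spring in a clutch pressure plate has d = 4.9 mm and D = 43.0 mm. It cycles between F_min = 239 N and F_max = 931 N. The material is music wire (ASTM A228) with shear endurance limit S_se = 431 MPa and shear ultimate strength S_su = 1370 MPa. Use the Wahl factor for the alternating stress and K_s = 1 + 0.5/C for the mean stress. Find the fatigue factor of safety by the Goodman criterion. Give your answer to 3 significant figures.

C = D/d = 43.0/4.9 = 8.7755; K_W = (4C−1)/(4C−4)+0.615/C = 1.1665; K_s = 1+0.5/C = 1.0570
F_a = (F_max−F_min)/2 = 346 N; F_m = (F_max+F_min)/2 = 585 N
τ_a = K_W·8F_aD/(πd³) = 1.1665 × 322.03 = 375.66 MPa
τ_m = K_s·8F_mD/(πd³) = 1.0570 × 544.47 = 575.5 MPa
Goodman: 1/n_f = τ_a/S_se + τ_m/S_su = 375.66/431 + 575.5/1370 = 0.87160 + 0.42007 = 1.2917
n_f = 1/1.2917 = 0.7742

0.774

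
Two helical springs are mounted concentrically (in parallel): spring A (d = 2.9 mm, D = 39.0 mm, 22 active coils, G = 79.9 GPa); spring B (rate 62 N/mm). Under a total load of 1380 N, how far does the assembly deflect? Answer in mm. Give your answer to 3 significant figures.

22.1 mm

k_A = Gd⁴/(8D³N_a) = (79.9×10³)(2.9⁴)/(8·39.0³·22) = 0.54129 N/mm
Parallel: k_eq = 0.54129 + 62 = 62.541 N/mm
δ = F/k_eq = 1380/62.541 = 22.065 mm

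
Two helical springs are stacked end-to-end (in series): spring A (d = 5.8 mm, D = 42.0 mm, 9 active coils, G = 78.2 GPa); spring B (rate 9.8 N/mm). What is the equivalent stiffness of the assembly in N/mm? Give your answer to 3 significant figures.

k_A = Gd⁴/(8D³N_a) = (78.2×10³)(5.8⁴)/(8·42.0³·9) = 16.59 N/mm
Series: 1/k_eq = 1/16.59 + 1/9.8 = 0.16232; k_eq = 6.1607 N/mm

6.16 N/mm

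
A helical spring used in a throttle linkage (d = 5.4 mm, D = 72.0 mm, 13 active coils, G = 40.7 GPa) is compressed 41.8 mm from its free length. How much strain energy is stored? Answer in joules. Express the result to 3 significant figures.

0.779 J

k = Gd⁴/(8D³N_a) = (40.7×10³)(5.4⁴)/(8·72.0³·13) = 0.89154 N/mm
U = ½kδ² = 0.5 × 0.89154 × 41.8² = 778.86 N·mm = 0.77886 J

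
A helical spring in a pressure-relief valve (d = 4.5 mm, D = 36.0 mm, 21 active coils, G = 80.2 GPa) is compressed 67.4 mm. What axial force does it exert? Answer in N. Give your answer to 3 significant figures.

k = Gd⁴/(8D³N_a) = (80.2×10³)(4.5⁴)/(8·36.0³·21) = 4.1957 N/mm
F = k·δ = 4.1957 × 67.4 = 282.79 N

283 N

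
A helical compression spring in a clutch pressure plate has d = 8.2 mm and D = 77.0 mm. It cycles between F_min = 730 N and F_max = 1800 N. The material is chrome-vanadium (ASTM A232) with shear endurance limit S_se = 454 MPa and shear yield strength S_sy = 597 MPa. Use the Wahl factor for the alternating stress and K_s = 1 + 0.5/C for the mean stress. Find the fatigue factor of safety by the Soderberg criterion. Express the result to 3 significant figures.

0.783

C = D/d = 77.0/8.2 = 9.3902; K_W = (4C−1)/(4C−4)+0.615/C = 1.1549; K_s = 1+0.5/C = 1.0532
F_a = (F_max−F_min)/2 = 535 N; F_m = (F_max+F_min)/2 = 1265 N
τ_a = K_W·8F_aD/(πd³) = 1.1549 × 190.26 = 219.73 MPa
τ_m = K_s·8F_mD/(πd³) = 1.0532 × 449.86 = 473.82 MPa
Soderberg: 1/n_f = τ_a/S_se + τ_m/S_sy = 219.73/454 + 473.82/597 = 0.48398 + 0.79366 = 1.2776
n_f = 1/1.2776 = 0.7827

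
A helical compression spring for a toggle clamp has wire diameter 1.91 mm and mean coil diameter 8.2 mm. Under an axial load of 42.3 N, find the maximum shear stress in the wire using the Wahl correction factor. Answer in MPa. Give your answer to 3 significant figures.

Spring index C = D/d = 8.2/1.91 = 4.2932
K_W = (4C−1)/(4C−4) + 0.615/C = 16.173/13.173 + 0.1433 = 1.3710
τ₀ = 8FD/(πd³) = 8·42.3·8.2/(π·1.91³) = 2774.88/21.89 = 126.76 MPa
τ_max = K·τ₀ = 1.3710 × 126.76 = 173.79 MPa

174 MPa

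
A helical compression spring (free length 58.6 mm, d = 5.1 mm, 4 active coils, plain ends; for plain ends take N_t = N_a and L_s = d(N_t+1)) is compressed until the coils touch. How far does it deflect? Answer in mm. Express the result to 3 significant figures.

N_t = 4; L_s = 5.1·5 = 25.5 mm
δ_solid = L₀ − L_s = 58.6 − 25.5 = 33.1 mm

33.1 mm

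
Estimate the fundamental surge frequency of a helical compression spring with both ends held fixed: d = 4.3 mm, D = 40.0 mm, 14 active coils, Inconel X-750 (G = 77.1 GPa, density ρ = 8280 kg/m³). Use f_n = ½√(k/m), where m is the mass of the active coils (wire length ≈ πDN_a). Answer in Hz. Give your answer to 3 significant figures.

k = Gd⁴/(8D³N_a) = (77.1×10³)(4.3⁴)/(8·40.0³·14) = 3.6773 N/mm = 3677.3 N/m
Wire length L = πDN_a = π·40.0·14 = 1759.3 mm
m = ρ·(πd²/4)·L = 8280 × 14.522×10⁻⁶ m² × 1.7593 m = 0.21154 kg
f_n = ½√(k/m) = 0.5·√(3677.3/0.21154) = 0.5·√(17383) = 65.923 Hz

65.9 Hz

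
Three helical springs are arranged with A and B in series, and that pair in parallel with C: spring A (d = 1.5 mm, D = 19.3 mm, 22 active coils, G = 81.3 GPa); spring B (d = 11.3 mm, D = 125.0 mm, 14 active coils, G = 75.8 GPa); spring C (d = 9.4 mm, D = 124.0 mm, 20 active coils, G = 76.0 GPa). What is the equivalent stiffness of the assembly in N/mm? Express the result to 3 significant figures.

2.25 N/mm

k_A = Gd⁴/(8D³N_a) = (81.3×10³)(1.5⁴)/(8·19.3³·22) = 0.32529 N/mm
k_B = Gd⁴/(8D³N_a) = (75.8×10³)(11.3⁴)/(8·125.0³·14) = 5.6498 N/mm
k_C = Gd⁴/(8D³N_a) = (76.0×10³)(9.4⁴)/(8·124.0³·20) = 1.9451 N/mm
Springs A,B series: k_AB = 1/(1/0.32529+1/5.6498) = 0.30758 N/mm; parallel with C: k_eq = 0.30758+1.9451 = 2.2527 N/mm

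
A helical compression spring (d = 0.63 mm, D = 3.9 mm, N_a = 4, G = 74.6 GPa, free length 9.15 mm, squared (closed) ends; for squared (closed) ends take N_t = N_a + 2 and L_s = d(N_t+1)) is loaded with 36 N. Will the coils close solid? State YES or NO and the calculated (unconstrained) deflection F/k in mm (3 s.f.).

YES, δ = 5.81 mm

k = Gd⁴/(8D³N_a) = (74.6×10³)(0.63⁴)/(8·3.9³·4) = 6.1909 N/mm
N_t = 6; L_s = 0.63·7 = 4.41 mm; δ_solid = L₀ − L_s = 9.15 − 4.41 = 4.74 mm
δ = F/k = 36/6.1909 = 5.8149 mm
δ ≥ δ_solid → spring goes solid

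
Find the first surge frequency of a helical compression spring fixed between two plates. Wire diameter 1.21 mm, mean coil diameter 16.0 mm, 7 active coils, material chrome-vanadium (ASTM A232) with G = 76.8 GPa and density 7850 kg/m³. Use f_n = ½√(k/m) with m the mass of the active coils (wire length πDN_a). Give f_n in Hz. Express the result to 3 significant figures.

238 Hz

k = Gd⁴/(8D³N_a) = (76.8×10³)(1.21⁴)/(8·16.0³·7) = 0.71772 N/mm = 717.72 N/m
Wire length L = πDN_a = π·16.0·7 = 351.86 mm
m = ρ·(πd²/4)·L = 7850 × 1.1499×10⁻⁶ m² × 0.35186 m = 0.0031761 kg
f_n = ½√(k/m) = 0.5·√(717.72/0.0031761) = 0.5·√(2.2597e+05) = 237.68 Hz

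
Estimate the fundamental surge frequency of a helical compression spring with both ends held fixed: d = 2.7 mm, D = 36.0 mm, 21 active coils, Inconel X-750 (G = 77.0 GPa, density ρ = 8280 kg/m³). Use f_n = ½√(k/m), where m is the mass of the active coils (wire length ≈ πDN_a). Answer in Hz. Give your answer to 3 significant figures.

34.0 Hz

k = Gd⁴/(8D³N_a) = (77.0×10³)(2.7⁴)/(8·36.0³·21) = 0.52207 N/mm = 522.07 N/m
Wire length L = πDN_a = π·36.0·21 = 2375 mm
m = ρ·(πd²/4)·L = 8280 × 5.7256×10⁻⁶ m² × 2.375 m = 0.1126 kg
f_n = ½√(k/m) = 0.5·√(522.07/0.1126) = 0.5·√(4636.7) = 34.047 Hz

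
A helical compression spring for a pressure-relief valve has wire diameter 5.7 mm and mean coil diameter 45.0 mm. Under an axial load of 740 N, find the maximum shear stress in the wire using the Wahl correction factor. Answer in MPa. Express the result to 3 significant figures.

543 MPa

Spring index C = D/d = 45.0/5.7 = 7.8947
K_W = (4C−1)/(4C−4) + 0.615/C = 30.579/27.579 + 0.0779 = 1.1867
τ₀ = 8FD/(πd³) = 8·740·45.0/(π·5.7³) = 266400/581.8 = 457.89 MPa
τ_max = K·τ₀ = 1.1867 × 457.89 = 543.37 MPa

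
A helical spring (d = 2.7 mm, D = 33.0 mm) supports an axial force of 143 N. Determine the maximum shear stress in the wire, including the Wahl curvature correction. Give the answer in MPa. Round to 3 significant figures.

682 MPa

Spring index C = D/d = 33.0/2.7 = 12.2222
K_W = (4C−1)/(4C−4) + 0.615/C = 47.889/44.889 + 0.0503 = 1.1171
τ₀ = 8FD/(πd³) = 8·143·33.0/(π·2.7³) = 37752/61.836 = 610.52 MPa
τ_max = K·τ₀ = 1.1171 × 610.52 = 682.04 MPa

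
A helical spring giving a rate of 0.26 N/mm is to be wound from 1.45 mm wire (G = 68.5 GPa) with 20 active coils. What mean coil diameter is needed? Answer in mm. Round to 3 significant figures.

19.4 mm

D = (Gd⁴/(8N_a·k))^(1/3) = (68.5×10³·1.45⁴/(8·20·0.26))^(1/3)
  = (7278.96)^(1/3) = 19.3801 mm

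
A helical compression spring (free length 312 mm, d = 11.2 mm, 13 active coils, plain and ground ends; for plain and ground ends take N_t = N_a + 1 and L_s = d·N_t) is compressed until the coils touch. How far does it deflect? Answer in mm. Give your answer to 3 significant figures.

N_t = 14; L_s = 11.2·14 = 156.8 mm
δ_solid = L₀ − L_s = 312 − 156.8 = 155.2 mm

155 mm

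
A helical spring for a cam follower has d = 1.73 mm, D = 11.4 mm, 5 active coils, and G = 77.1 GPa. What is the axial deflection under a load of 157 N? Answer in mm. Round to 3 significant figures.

13.5 mm

k = Gd⁴/(8D³N_a) = (77.1×10³)(1.73⁴)/(8·11.4³·5) = 11.654 N/mm
δ = F/k = 157 / 11.654 = 13.472 mm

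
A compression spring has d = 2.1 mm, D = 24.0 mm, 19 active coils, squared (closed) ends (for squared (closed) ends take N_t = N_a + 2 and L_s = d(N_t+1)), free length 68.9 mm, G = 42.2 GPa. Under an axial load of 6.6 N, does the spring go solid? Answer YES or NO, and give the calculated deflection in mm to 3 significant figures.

NO, δ = 16.9 mm

k = Gd⁴/(8D³N_a) = (42.2×10³)(2.1⁴)/(8·24.0³·19) = 0.39058 N/mm
N_t = 21; L_s = 2.1·22 = 46.2 mm; δ_solid = L₀ − L_s = 68.9 − 46.2 = 22.7 mm
δ = F/k = 6.6/0.39058 = 16.898 mm
δ < δ_solid → spring does not go solid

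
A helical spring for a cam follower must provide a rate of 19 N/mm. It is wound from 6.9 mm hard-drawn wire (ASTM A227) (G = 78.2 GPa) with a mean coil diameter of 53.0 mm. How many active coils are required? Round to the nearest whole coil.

N_a = Gd⁴/(8D³k) = (78.2×10³ × 6.9⁴)/(8 × 53.0³ × 19)
    = 1.77257e+08 / 2.26293e+07 = 7.833 → 8 coils

8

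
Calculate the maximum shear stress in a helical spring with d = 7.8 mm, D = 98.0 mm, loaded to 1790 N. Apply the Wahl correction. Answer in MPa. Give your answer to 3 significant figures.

Spring index C = D/d = 98.0/7.8 = 12.5641
K_W = (4C−1)/(4C−4) + 0.615/C = 49.256/46.256 + 0.0489 = 1.1138
τ₀ = 8FD/(πd³) = 8·1790·98.0/(π·7.8³) = 1.40336e+06/1490.8 = 941.32 MPa
τ_max = K·τ₀ = 1.1138 × 941.32 = 1048.4 MPa

1050 MPa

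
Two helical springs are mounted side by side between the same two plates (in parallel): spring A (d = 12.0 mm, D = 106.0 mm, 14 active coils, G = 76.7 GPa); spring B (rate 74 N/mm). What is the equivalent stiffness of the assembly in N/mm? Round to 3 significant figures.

85.9 N/mm

k_A = Gd⁴/(8D³N_a) = (76.7×10³)(12.0⁴)/(8·106.0³·14) = 11.923 N/mm
Parallel: k_eq = 11.923 + 74 = 85.923 N/mm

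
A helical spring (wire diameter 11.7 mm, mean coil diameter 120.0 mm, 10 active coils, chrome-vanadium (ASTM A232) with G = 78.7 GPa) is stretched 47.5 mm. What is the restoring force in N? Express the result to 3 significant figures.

k = Gd⁴/(8D³N_a) = (78.7×10³)(11.7⁴)/(8·120.0³·10) = 10.668 N/mm
F = k·δ = 10.668 × 47.5 = 506.73 N

507 N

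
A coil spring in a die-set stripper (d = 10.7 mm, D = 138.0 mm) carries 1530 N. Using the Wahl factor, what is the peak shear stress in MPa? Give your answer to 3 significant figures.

Spring index C = D/d = 138.0/10.7 = 12.8972
K_W = (4C−1)/(4C−4) + 0.615/C = 50.589/47.589 + 0.0477 = 1.1107
τ₀ = 8FD/(πd³) = 8·1530·138.0/(π·10.7³) = 1.68912e+06/3848.6 = 438.89 MPa
τ_max = K·τ₀ = 1.1107 × 438.89 = 487.49 MPa

487 MPa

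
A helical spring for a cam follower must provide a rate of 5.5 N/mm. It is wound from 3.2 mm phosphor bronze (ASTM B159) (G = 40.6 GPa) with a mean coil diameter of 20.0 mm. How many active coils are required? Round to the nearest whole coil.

12

N_a = Gd⁴/(8D³k) = (40.6×10³ × 3.2⁴)/(8 × 20.0³ × 5.5)
    = 4.25722e+06 / 352000 = 12.09 → 12 coils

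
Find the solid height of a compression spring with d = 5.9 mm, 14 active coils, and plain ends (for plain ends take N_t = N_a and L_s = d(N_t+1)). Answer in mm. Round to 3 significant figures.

88.5 mm

plain ends: N_t = N_a = 14
L_s = d·(N_t+1) = 5.9 × 15 = 88.5 mm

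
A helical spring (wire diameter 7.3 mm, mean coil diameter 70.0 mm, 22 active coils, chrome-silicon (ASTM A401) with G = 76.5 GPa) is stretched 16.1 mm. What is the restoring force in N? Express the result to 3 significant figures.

57.9 N

k = Gd⁴/(8D³N_a) = (76.5×10³)(7.3⁴)/(8·70.0³·22) = 3.5987 N/mm
F = k·δ = 3.5987 × 16.1 = 57.939 N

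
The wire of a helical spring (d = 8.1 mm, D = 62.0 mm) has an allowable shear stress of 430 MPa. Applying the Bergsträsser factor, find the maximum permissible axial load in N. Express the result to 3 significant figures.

C = D/d = 62.0/8.1 = 7.6543
K_B = (4C+2)/(4C−3) = 32.617/27.617 = 1.1810
τ_max = K·8FD/(πd³) → F_max = τ_allow·πd³/(8DK)
F_max = 430·π·8.1³/(8·62.0·1.1810) = 7.1792e+05/585.8 = 1225.5 N

1230 N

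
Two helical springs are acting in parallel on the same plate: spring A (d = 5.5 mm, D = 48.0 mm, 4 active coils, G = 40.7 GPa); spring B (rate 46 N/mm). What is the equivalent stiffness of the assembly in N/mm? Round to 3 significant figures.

k_A = Gd⁴/(8D³N_a) = (40.7×10³)(5.5⁴)/(8·48.0³·4) = 10.524 N/mm
Parallel: k_eq = 10.524 + 46 = 56.524 N/mm

56.5 N/mm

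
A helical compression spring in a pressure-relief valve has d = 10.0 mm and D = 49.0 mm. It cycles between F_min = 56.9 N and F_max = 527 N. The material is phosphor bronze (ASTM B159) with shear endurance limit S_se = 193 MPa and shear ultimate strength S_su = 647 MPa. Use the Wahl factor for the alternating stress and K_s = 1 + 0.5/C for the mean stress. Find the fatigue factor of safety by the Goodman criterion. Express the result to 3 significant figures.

3.81

C = D/d = 49.0/10.0 = 4.9000; K_W = (4C−1)/(4C−4)+0.615/C = 1.3178; K_s = 1+0.5/C = 1.1020
F_a = (F_max−F_min)/2 = 235.05 N; F_m = (F_max+F_min)/2 = 291.95 N
τ_a = K_W·8F_aD/(πd³) = 1.3178 × 29.329 = 38.65 MPa
τ_m = K_s·8F_mD/(πd³) = 1.1020 × 36.429 = 40.146 MPa
Goodman: 1/n_f = τ_a/S_se + τ_m/S_su = 38.65/193 + 40.146/647 = 0.20026 + 0.06205 = 0.26231
n_f = 1/0.26231 = 3.812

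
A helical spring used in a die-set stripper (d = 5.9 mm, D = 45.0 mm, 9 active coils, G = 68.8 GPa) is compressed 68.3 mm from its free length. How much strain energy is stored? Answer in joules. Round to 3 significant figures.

k = Gd⁴/(8D³N_a) = (68.8×10³)(5.9⁴)/(8·45.0³·9) = 12.707 N/mm
U = ½kδ² = 0.5 × 12.707 × 68.3² = 29637 N·mm = 29.637 J

29.6 J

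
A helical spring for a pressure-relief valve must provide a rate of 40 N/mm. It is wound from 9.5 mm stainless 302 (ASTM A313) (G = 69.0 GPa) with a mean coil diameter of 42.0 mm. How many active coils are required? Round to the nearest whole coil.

24

N_a = Gd⁴/(8D³k) = (69.0×10³ × 9.5⁴)/(8 × 42.0³ × 40)
    = 5.62009e+08 / 2.37082e+07 = 23.71 → 24 coils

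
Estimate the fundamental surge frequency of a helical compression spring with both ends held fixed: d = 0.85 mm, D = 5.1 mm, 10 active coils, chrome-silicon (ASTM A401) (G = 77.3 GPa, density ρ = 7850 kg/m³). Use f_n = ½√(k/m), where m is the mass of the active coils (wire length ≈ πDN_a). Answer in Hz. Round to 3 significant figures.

k = Gd⁴/(8D³N_a) = (77.3×10³)(0.85⁴)/(8·5.1³·10) = 3.8024 N/mm = 3802.4 N/m
Wire length L = πDN_a = π·5.1·10 = 160.22 mm
m = ρ·(πd²/4)·L = 7850 × 0.56745×10⁻⁶ m² × 0.16022 m = 0.0007137 kg
f_n = ½√(k/m) = 0.5·√(3802.4/0.0007137) = 0.5·√(5.3277e+06) = 1154.1 Hz

1150 Hz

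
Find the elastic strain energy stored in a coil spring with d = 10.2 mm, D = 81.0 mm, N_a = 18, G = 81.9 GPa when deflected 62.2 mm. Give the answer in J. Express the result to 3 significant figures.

k = Gd⁴/(8D³N_a) = (81.9×10³)(10.2⁴)/(8·81.0³·18) = 11.584 N/mm
U = ½kδ² = 0.5 × 11.584 × 62.2² = 22409 N·mm = 22.409 J

22.4 J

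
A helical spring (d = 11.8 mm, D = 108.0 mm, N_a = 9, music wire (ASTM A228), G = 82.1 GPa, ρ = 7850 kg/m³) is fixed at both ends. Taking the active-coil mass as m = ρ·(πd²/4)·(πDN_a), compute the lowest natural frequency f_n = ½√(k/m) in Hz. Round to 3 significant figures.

40.9 Hz

k = Gd⁴/(8D³N_a) = (82.1×10³)(11.8⁴)/(8·108.0³·9) = 17.55 N/mm = 17550 N/m
Wire length L = πDN_a = π·108.0·9 = 3053.6 mm
m = ρ·(πd²/4)·L = 7850 × 109.36×10⁻⁶ m² × 3.0536 m = 2.6214 kg
f_n = ½√(k/m) = 0.5·√(17550/2.6214) = 0.5·√(6694.6) = 40.91 Hz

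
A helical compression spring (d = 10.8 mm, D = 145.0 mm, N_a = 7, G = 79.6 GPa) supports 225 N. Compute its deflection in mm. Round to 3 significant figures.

k = Gd⁴/(8D³N_a) = (79.6×10³)(10.8⁴)/(8·145.0³·7) = 6.3433 N/mm
δ = F/k = 225 / 6.3433 = 35.47 mm

35.5 mm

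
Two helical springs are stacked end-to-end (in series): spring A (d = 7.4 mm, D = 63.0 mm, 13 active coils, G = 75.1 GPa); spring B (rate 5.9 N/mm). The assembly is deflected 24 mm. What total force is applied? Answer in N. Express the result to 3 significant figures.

k_A = Gd⁴/(8D³N_a) = (75.1×10³)(7.4⁴)/(8·63.0³·13) = 8.6599 N/mm
Series: 1/k_eq = 1/8.6599 + 1/5.9 = 0.28497; k_eq = 3.5092 N/mm
F = k_eq·δ = 3.5092·24 = 84.22 N

84.2 N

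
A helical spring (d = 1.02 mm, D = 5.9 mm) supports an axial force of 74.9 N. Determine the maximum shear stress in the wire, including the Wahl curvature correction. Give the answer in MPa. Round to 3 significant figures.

Spring index C = D/d = 5.9/1.02 = 5.7843
K_W = (4C−1)/(4C−4) + 0.615/C = 22.137/19.137 + 0.1063 = 1.2631
τ₀ = 8FD/(πd³) = 8·74.9·5.9/(π·1.02³) = 3535.28/3.3339 = 1060.4 MPa
τ_max = K·τ₀ = 1.2631 × 1060.4 = 1339.4 MPa

1340 MPa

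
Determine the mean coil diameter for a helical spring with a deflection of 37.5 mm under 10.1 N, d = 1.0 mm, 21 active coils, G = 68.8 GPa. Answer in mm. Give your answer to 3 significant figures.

Required rate k = F/δ = 10.1/37.5 = 0.26933 N/mm
D = (Gd⁴/(8N_a·k))^(1/3) = (68.8×10³·1.0⁴/(8·21·0.26933))^(1/3)
  = (1520.51)^(1/3) = 11.4991 mm

11.5 mm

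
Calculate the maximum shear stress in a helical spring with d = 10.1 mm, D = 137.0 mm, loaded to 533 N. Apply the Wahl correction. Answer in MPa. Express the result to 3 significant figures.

199 MPa

Spring index C = D/d = 137.0/10.1 = 13.5644
K_W = (4C−1)/(4C−4) + 0.615/C = 53.257/50.257 + 0.0453 = 1.1050
τ₀ = 8FD/(πd³) = 8·533·137.0/(π·10.1³) = 584168/3236.8 = 180.48 MPa
τ_max = K·τ₀ = 1.1050 × 180.48 = 199.43 MPa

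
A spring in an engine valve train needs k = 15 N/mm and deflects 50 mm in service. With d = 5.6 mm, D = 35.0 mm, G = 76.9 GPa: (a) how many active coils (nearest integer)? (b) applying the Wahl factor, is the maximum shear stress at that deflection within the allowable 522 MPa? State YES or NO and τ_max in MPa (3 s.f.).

N_a = Gd⁴/(8D³k) = (76.9×10³)(5.6⁴)/(8·35.0³·15) = 14.7 → N_a = 15
Actual rate k = Gd⁴/(8D³·15) = 14.699 N/mm
Working load F = kδ = 14.699·50 = 734.96 N
C = 35.0/5.6 = 6.2500; K_W = (4C−1)/(4C−4)+0.615/C = 1.2413
τ_max = K_W·8FD/(πd³) = 1.2413·373 = 462.99 MPa
τ_max ≤ 522 MPa → acceptable

(a) 15 coils; (b) YES, τ_max = 463 MPa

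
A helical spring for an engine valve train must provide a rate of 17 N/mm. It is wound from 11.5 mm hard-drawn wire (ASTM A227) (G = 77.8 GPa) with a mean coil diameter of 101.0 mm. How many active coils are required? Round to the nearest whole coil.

N_a = Gd⁴/(8D³k) = (77.8×10³ × 11.5⁴)/(8 × 101.0³ × 17)
    = 1.36073e+09 / 1.40121e+08 = 9.711 → 10 coils

10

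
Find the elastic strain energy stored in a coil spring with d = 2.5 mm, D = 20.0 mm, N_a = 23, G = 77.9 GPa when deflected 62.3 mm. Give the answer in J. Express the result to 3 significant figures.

4.01 J

k = Gd⁴/(8D³N_a) = (77.9×10³)(2.5⁴)/(8·20.0³·23) = 2.0672 N/mm
U = ½kδ² = 0.5 × 2.0672 × 62.3² = 4011.8 N·mm = 4.0118 J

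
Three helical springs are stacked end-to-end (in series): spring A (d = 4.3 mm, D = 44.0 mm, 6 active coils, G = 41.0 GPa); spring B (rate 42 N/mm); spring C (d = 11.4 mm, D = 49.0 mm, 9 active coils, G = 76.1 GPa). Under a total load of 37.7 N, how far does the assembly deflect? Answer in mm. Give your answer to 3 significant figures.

12.1 mm

k_A = Gd⁴/(8D³N_a) = (41.0×10³)(4.3⁴)/(8·44.0³·6) = 3.4281 N/mm
k_C = Gd⁴/(8D³N_a) = (76.1×10³)(11.4⁴)/(8·49.0³·9) = 151.73 N/mm
Series: 1/k_eq = 1/3.4281 + 1/42 + 1/151.73 = 0.3221; k_eq = 3.1046 N/mm
δ = F/k_eq = 37.7/3.1046 = 12.143 mm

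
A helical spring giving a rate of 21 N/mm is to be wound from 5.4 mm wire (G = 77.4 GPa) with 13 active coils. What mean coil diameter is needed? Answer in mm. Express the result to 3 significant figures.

D = (Gd⁴/(8N_a·k))^(1/3) = (77.4×10³·5.4⁴/(8·13·21))^(1/3)
  = (30134.5)^(1/3) = 31.1187 mm

31.1 mm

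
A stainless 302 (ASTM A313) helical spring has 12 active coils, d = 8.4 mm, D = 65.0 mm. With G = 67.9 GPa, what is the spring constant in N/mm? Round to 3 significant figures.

k = Gd⁴/(8D³N_a) = (67.9×10³ × 8.4⁴) / (8 × 65.0³ × 12)
  = 3.38055e+08 / 2.6364e+07 = 12.823 N/mm

12.8 N/mm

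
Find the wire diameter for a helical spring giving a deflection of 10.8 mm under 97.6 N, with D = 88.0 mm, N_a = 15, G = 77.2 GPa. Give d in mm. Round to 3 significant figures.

9.89 mm

Required rate k = F/δ = 97.6/10.8 = 9.037 N/mm
d = (8D³N_a·k / G)^(1/4) = (8·88.0³·15·9.037 / (77.2×10³))^0.25
  = (9572.8)^0.25 = 9.8914 mm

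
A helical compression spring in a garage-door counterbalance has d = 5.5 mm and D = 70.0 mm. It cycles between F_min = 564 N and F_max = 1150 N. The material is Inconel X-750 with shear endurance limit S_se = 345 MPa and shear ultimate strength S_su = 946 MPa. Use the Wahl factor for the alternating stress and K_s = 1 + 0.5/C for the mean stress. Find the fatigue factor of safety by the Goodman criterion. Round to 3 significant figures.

C = D/d = 70.0/5.5 = 12.7273; K_W = (4C−1)/(4C−4)+0.615/C = 1.1123; K_s = 1+0.5/C = 1.0393
F_a = (F_max−F_min)/2 = 293 N; F_m = (F_max+F_min)/2 = 857 N
τ_a = K_W·8F_aD/(πd³) = 1.1123 × 313.92 = 349.16 MPa
τ_m = K_s·8F_mD/(πd³) = 1.0393 × 918.19 = 954.26 MPa
Goodman: 1/n_f = τ_a/S_se + τ_m/S_su = 349.16/345 + 954.26/946 = 1.01207 + 1.00873 = 2.0208
n_f = 1/2.0208 = 0.4949

0.495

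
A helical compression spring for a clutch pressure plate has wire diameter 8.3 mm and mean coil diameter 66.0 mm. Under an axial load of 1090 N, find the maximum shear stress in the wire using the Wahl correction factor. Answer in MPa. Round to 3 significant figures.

Spring index C = D/d = 66.0/8.3 = 7.9518
K_W = (4C−1)/(4C−4) + 0.615/C = 30.807/27.807 + 0.0773 = 1.1852
τ₀ = 8FD/(πd³) = 8·1090·66.0/(π·8.3³) = 575520/1796.3 = 320.39 MPa
τ_max = K·τ₀ = 1.1852 × 320.39 = 379.73 MPa

380 MPa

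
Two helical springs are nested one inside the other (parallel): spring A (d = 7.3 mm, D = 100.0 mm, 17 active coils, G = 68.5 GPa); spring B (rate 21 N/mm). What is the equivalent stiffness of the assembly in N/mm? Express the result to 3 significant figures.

22.4 N/mm

k_A = Gd⁴/(8D³N_a) = (68.5×10³)(7.3⁴)/(8·100.0³·17) = 1.4304 N/mm
Parallel: k_eq = 1.4304 + 21 = 22.43 N/mm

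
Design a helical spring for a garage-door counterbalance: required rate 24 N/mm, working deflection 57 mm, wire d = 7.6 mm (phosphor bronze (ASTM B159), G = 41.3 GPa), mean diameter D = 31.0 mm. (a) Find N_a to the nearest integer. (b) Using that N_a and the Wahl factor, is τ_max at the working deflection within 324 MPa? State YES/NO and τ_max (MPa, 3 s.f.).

(a) 24 coils; (b) NO, τ_max = 344 MPa

N_a = Gd⁴/(8D³k) = (41.3×10³)(7.6⁴)/(8·31.0³·24) = 24.09 → N_a = 24
Actual rate k = Gd⁴/(8D³·24) = 24.089 N/mm
Working load F = kδ = 24.089·57 = 1373.1 N
C = 31.0/7.6 = 4.0789; K_W = (4C−1)/(4C−4)+0.615/C = 1.3944
τ_max = K_W·8FD/(πd³) = 1.3944·246.92 = 344.29 MPa
τ_max > 324 MPa → exceeds allowable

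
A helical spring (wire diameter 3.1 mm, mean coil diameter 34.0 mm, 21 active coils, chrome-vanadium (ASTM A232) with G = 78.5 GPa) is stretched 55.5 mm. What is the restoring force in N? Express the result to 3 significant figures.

60.9 N

k = Gd⁴/(8D³N_a) = (78.5×10³)(3.1⁴)/(8·34.0³·21) = 1.0979 N/mm
F = k·δ = 1.0979 × 55.5 = 60.935 N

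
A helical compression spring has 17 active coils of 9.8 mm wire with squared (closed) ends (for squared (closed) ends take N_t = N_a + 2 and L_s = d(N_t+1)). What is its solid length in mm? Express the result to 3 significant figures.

squared (closed) ends: N_t = N_a + 2 = 17 + 2 = 19
L_s = d·(N_t+1) = 9.8 × 20 = 196 mm

196 mm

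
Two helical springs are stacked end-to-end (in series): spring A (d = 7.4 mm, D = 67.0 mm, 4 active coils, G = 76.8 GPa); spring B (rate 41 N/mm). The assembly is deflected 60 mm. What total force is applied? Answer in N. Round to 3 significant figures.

907 N

k_A = Gd⁴/(8D³N_a) = (76.8×10³)(7.4⁴)/(8·67.0³·4) = 23.928 N/mm
Series: 1/k_eq = 1/23.928 + 1/41 = 0.066182; k_eq = 15.11 N/mm
F = k_eq·δ = 15.11·60 = 906.6 N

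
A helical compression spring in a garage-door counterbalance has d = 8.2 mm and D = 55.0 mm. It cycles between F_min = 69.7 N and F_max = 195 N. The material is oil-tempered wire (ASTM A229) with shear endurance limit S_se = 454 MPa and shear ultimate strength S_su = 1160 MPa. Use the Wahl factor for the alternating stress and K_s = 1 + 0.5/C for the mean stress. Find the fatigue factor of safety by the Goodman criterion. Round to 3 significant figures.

13.5

C = D/d = 55.0/8.2 = 6.7073; K_W = (4C−1)/(4C−4)+0.615/C = 1.2231; K_s = 1+0.5/C = 1.0745
F_a = (F_max−F_min)/2 = 62.65 N; F_m = (F_max+F_min)/2 = 132.35 N
τ_a = K_W·8F_aD/(πd³) = 1.2231 × 15.914 = 19.465 MPa
τ_m = K_s·8F_mD/(πd³) = 1.0745 × 33.619 = 36.125 MPa
Goodman: 1/n_f = τ_a/S_se + τ_m/S_su = 19.465/454 + 36.125/1160 = 0.04287 + 0.03114 = 0.074016
n_f = 1/0.074016 = 13.51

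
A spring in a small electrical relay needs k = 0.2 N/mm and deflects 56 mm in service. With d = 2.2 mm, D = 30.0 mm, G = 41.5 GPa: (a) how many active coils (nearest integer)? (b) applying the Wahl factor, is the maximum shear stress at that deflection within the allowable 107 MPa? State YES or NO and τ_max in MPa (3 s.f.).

(a) 23 coils; (b) YES, τ_max = 86.8 MPa

N_a = Gd⁴/(8D³k) = (41.5×10³)(2.2⁴)/(8·30.0³·0.2) = 22.5 → N_a = 23
Actual rate k = Gd⁴/(8D³·23) = 0.19568 N/mm
Working load F = kδ = 0.19568·56 = 10.958 N
C = 30.0/2.2 = 13.6364; K_W = (4C−1)/(4C−4)+0.615/C = 1.1045
τ_max = K_W·8FD/(πd³) = 1.1045·78.621 = 86.833 MPa
τ_max ≤ 107 MPa → acceptable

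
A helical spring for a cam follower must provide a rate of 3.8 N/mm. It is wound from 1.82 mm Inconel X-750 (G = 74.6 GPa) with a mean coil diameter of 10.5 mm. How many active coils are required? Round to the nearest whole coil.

23

N_a = Gd⁴/(8D³k) = (74.6×10³ × 1.82⁴)/(8 × 10.5³ × 3.8)
    = 818511 / 35191.8 = 23.26 → 23 coils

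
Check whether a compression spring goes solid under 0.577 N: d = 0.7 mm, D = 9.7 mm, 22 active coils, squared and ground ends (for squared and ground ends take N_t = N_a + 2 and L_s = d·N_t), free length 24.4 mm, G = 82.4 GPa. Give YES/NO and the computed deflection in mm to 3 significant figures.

NO, δ = 4.68 mm

k = Gd⁴/(8D³N_a) = (82.4×10³)(0.7⁴)/(8·9.7³·22) = 0.12317 N/mm
N_t = 24; L_s = 0.7·24 = 16.8 mm; δ_solid = L₀ − L_s = 24.4 − 16.8 = 7.6 mm
δ = F/k = 0.577/0.12317 = 4.6847 mm
δ < δ_solid → spring does not go solid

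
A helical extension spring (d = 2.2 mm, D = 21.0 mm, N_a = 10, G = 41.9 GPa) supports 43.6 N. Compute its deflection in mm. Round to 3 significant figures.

32.9 mm

k = Gd⁴/(8D³N_a) = (41.9×10³)(2.2⁴)/(8·21.0³·10) = 1.3248 N/mm
δ = F/k = 43.6 / 1.3248 = 32.91 mm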